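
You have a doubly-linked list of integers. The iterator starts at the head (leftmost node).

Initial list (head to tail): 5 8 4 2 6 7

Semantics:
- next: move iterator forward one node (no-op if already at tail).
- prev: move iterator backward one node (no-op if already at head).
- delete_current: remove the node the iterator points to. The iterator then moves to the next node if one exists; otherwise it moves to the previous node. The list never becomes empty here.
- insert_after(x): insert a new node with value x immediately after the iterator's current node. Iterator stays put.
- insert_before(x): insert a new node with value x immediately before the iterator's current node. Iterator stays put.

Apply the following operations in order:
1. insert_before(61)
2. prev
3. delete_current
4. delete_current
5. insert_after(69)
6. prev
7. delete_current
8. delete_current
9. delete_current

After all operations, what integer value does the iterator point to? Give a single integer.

Answer: 2

Derivation:
After 1 (insert_before(61)): list=[61, 5, 8, 4, 2, 6, 7] cursor@5
After 2 (prev): list=[61, 5, 8, 4, 2, 6, 7] cursor@61
After 3 (delete_current): list=[5, 8, 4, 2, 6, 7] cursor@5
After 4 (delete_current): list=[8, 4, 2, 6, 7] cursor@8
After 5 (insert_after(69)): list=[8, 69, 4, 2, 6, 7] cursor@8
After 6 (prev): list=[8, 69, 4, 2, 6, 7] cursor@8
After 7 (delete_current): list=[69, 4, 2, 6, 7] cursor@69
After 8 (delete_current): list=[4, 2, 6, 7] cursor@4
After 9 (delete_current): list=[2, 6, 7] cursor@2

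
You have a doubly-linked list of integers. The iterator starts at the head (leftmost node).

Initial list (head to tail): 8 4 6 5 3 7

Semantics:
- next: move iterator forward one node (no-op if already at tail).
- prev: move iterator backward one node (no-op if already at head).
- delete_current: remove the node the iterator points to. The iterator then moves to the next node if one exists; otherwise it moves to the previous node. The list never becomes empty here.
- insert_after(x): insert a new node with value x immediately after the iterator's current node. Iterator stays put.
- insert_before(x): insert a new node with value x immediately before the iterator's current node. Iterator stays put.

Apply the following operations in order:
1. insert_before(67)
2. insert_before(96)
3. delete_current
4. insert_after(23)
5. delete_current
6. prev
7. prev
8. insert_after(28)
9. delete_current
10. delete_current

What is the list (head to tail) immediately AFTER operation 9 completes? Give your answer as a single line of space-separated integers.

After 1 (insert_before(67)): list=[67, 8, 4, 6, 5, 3, 7] cursor@8
After 2 (insert_before(96)): list=[67, 96, 8, 4, 6, 5, 3, 7] cursor@8
After 3 (delete_current): list=[67, 96, 4, 6, 5, 3, 7] cursor@4
After 4 (insert_after(23)): list=[67, 96, 4, 23, 6, 5, 3, 7] cursor@4
After 5 (delete_current): list=[67, 96, 23, 6, 5, 3, 7] cursor@23
After 6 (prev): list=[67, 96, 23, 6, 5, 3, 7] cursor@96
After 7 (prev): list=[67, 96, 23, 6, 5, 3, 7] cursor@67
After 8 (insert_after(28)): list=[67, 28, 96, 23, 6, 5, 3, 7] cursor@67
After 9 (delete_current): list=[28, 96, 23, 6, 5, 3, 7] cursor@28

Answer: 28 96 23 6 5 3 7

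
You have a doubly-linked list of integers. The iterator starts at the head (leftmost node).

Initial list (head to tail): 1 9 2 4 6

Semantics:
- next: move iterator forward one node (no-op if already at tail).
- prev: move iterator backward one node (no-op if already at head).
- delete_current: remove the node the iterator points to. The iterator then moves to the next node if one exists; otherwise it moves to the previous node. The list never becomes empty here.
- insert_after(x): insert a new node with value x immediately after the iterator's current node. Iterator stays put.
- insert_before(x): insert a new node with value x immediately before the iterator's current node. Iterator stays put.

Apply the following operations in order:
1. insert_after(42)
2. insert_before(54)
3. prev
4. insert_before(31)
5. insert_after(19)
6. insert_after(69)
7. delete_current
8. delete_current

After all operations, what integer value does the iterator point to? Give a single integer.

Answer: 19

Derivation:
After 1 (insert_after(42)): list=[1, 42, 9, 2, 4, 6] cursor@1
After 2 (insert_before(54)): list=[54, 1, 42, 9, 2, 4, 6] cursor@1
After 3 (prev): list=[54, 1, 42, 9, 2, 4, 6] cursor@54
After 4 (insert_before(31)): list=[31, 54, 1, 42, 9, 2, 4, 6] cursor@54
After 5 (insert_after(19)): list=[31, 54, 19, 1, 42, 9, 2, 4, 6] cursor@54
After 6 (insert_after(69)): list=[31, 54, 69, 19, 1, 42, 9, 2, 4, 6] cursor@54
After 7 (delete_current): list=[31, 69, 19, 1, 42, 9, 2, 4, 6] cursor@69
After 8 (delete_current): list=[31, 19, 1, 42, 9, 2, 4, 6] cursor@19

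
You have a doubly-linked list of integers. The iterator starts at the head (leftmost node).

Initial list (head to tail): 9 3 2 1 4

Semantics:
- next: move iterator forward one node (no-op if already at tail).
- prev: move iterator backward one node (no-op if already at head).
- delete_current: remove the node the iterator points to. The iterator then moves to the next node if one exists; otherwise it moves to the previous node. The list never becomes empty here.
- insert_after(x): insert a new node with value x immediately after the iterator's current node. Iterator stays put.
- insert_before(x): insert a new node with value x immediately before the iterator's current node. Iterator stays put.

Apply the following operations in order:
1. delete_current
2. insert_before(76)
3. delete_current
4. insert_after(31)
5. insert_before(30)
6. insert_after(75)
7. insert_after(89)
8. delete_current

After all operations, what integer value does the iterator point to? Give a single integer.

Answer: 89

Derivation:
After 1 (delete_current): list=[3, 2, 1, 4] cursor@3
After 2 (insert_before(76)): list=[76, 3, 2, 1, 4] cursor@3
After 3 (delete_current): list=[76, 2, 1, 4] cursor@2
After 4 (insert_after(31)): list=[76, 2, 31, 1, 4] cursor@2
After 5 (insert_before(30)): list=[76, 30, 2, 31, 1, 4] cursor@2
After 6 (insert_after(75)): list=[76, 30, 2, 75, 31, 1, 4] cursor@2
After 7 (insert_after(89)): list=[76, 30, 2, 89, 75, 31, 1, 4] cursor@2
After 8 (delete_current): list=[76, 30, 89, 75, 31, 1, 4] cursor@89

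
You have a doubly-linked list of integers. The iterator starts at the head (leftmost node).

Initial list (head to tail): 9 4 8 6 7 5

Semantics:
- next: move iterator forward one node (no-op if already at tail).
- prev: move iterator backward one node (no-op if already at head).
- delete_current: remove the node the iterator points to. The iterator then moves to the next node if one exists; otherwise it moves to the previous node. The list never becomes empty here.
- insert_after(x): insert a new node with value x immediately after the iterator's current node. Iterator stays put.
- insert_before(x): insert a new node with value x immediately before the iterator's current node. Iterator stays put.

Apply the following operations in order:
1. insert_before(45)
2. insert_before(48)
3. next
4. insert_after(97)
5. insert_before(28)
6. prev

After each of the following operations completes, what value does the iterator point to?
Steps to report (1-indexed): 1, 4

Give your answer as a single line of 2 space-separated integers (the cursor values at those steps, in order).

After 1 (insert_before(45)): list=[45, 9, 4, 8, 6, 7, 5] cursor@9
After 2 (insert_before(48)): list=[45, 48, 9, 4, 8, 6, 7, 5] cursor@9
After 3 (next): list=[45, 48, 9, 4, 8, 6, 7, 5] cursor@4
After 4 (insert_after(97)): list=[45, 48, 9, 4, 97, 8, 6, 7, 5] cursor@4
After 5 (insert_before(28)): list=[45, 48, 9, 28, 4, 97, 8, 6, 7, 5] cursor@4
After 6 (prev): list=[45, 48, 9, 28, 4, 97, 8, 6, 7, 5] cursor@28

Answer: 9 4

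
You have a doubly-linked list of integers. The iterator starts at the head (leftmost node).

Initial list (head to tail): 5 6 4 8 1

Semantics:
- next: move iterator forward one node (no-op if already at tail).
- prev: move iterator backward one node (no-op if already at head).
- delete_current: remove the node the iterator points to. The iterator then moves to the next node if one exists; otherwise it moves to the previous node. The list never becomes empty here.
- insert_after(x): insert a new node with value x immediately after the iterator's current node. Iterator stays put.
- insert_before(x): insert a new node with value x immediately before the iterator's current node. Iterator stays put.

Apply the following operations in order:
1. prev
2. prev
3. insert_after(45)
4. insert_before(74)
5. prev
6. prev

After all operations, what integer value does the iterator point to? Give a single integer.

Answer: 74

Derivation:
After 1 (prev): list=[5, 6, 4, 8, 1] cursor@5
After 2 (prev): list=[5, 6, 4, 8, 1] cursor@5
After 3 (insert_after(45)): list=[5, 45, 6, 4, 8, 1] cursor@5
After 4 (insert_before(74)): list=[74, 5, 45, 6, 4, 8, 1] cursor@5
After 5 (prev): list=[74, 5, 45, 6, 4, 8, 1] cursor@74
After 6 (prev): list=[74, 5, 45, 6, 4, 8, 1] cursor@74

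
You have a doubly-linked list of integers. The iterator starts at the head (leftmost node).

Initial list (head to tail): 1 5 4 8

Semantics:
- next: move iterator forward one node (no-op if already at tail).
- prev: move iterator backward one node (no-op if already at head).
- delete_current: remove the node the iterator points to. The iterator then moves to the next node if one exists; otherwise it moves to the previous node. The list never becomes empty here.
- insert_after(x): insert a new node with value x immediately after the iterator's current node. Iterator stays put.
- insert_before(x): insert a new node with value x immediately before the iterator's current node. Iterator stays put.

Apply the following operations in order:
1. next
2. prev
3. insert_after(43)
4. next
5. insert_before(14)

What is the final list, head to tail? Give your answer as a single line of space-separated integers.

After 1 (next): list=[1, 5, 4, 8] cursor@5
After 2 (prev): list=[1, 5, 4, 8] cursor@1
After 3 (insert_after(43)): list=[1, 43, 5, 4, 8] cursor@1
After 4 (next): list=[1, 43, 5, 4, 8] cursor@43
After 5 (insert_before(14)): list=[1, 14, 43, 5, 4, 8] cursor@43

Answer: 1 14 43 5 4 8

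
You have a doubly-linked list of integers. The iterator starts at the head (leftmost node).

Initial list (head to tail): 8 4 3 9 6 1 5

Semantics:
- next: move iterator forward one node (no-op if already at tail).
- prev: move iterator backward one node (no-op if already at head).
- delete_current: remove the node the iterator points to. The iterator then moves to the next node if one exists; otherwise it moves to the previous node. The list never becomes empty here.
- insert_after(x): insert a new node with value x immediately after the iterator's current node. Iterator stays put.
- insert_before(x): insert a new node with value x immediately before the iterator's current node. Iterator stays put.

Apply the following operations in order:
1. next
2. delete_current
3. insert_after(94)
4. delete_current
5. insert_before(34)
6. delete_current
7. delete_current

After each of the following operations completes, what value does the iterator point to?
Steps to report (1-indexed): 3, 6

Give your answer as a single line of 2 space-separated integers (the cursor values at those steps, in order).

Answer: 3 9

Derivation:
After 1 (next): list=[8, 4, 3, 9, 6, 1, 5] cursor@4
After 2 (delete_current): list=[8, 3, 9, 6, 1, 5] cursor@3
After 3 (insert_after(94)): list=[8, 3, 94, 9, 6, 1, 5] cursor@3
After 4 (delete_current): list=[8, 94, 9, 6, 1, 5] cursor@94
After 5 (insert_before(34)): list=[8, 34, 94, 9, 6, 1, 5] cursor@94
After 6 (delete_current): list=[8, 34, 9, 6, 1, 5] cursor@9
After 7 (delete_current): list=[8, 34, 6, 1, 5] cursor@6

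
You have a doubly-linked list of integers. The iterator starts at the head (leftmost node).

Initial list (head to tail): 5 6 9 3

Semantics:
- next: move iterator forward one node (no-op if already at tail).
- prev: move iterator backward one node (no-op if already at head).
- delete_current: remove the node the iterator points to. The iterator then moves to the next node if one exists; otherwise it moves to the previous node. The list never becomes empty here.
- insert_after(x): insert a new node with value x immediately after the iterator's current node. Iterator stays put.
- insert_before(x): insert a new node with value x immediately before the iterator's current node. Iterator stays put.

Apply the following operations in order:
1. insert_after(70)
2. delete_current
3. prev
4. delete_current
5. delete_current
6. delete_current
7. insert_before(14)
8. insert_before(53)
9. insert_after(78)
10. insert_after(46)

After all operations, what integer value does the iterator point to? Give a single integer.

Answer: 3

Derivation:
After 1 (insert_after(70)): list=[5, 70, 6, 9, 3] cursor@5
After 2 (delete_current): list=[70, 6, 9, 3] cursor@70
After 3 (prev): list=[70, 6, 9, 3] cursor@70
After 4 (delete_current): list=[6, 9, 3] cursor@6
After 5 (delete_current): list=[9, 3] cursor@9
After 6 (delete_current): list=[3] cursor@3
After 7 (insert_before(14)): list=[14, 3] cursor@3
After 8 (insert_before(53)): list=[14, 53, 3] cursor@3
After 9 (insert_after(78)): list=[14, 53, 3, 78] cursor@3
After 10 (insert_after(46)): list=[14, 53, 3, 46, 78] cursor@3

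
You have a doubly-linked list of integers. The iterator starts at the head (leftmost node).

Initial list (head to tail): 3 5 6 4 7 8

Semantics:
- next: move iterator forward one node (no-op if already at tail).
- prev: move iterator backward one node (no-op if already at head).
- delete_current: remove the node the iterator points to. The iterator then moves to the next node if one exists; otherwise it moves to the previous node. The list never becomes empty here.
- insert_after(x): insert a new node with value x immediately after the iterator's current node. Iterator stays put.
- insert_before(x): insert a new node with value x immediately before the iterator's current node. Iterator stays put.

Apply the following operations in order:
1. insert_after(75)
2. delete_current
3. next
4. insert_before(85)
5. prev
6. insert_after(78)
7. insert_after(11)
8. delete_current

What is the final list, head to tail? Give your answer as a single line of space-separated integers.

After 1 (insert_after(75)): list=[3, 75, 5, 6, 4, 7, 8] cursor@3
After 2 (delete_current): list=[75, 5, 6, 4, 7, 8] cursor@75
After 3 (next): list=[75, 5, 6, 4, 7, 8] cursor@5
After 4 (insert_before(85)): list=[75, 85, 5, 6, 4, 7, 8] cursor@5
After 5 (prev): list=[75, 85, 5, 6, 4, 7, 8] cursor@85
After 6 (insert_after(78)): list=[75, 85, 78, 5, 6, 4, 7, 8] cursor@85
After 7 (insert_after(11)): list=[75, 85, 11, 78, 5, 6, 4, 7, 8] cursor@85
After 8 (delete_current): list=[75, 11, 78, 5, 6, 4, 7, 8] cursor@11

Answer: 75 11 78 5 6 4 7 8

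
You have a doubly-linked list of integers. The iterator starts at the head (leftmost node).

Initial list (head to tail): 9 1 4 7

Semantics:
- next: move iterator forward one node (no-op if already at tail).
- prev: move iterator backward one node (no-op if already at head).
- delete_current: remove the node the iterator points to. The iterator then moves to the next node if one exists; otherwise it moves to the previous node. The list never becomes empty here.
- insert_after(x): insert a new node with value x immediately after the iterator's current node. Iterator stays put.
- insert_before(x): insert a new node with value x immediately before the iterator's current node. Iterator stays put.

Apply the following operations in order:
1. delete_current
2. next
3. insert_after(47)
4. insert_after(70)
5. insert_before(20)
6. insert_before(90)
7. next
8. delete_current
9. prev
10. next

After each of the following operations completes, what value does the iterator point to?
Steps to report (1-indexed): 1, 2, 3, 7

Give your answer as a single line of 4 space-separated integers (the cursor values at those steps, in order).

Answer: 1 4 4 70

Derivation:
After 1 (delete_current): list=[1, 4, 7] cursor@1
After 2 (next): list=[1, 4, 7] cursor@4
After 3 (insert_after(47)): list=[1, 4, 47, 7] cursor@4
After 4 (insert_after(70)): list=[1, 4, 70, 47, 7] cursor@4
After 5 (insert_before(20)): list=[1, 20, 4, 70, 47, 7] cursor@4
After 6 (insert_before(90)): list=[1, 20, 90, 4, 70, 47, 7] cursor@4
After 7 (next): list=[1, 20, 90, 4, 70, 47, 7] cursor@70
After 8 (delete_current): list=[1, 20, 90, 4, 47, 7] cursor@47
After 9 (prev): list=[1, 20, 90, 4, 47, 7] cursor@4
After 10 (next): list=[1, 20, 90, 4, 47, 7] cursor@47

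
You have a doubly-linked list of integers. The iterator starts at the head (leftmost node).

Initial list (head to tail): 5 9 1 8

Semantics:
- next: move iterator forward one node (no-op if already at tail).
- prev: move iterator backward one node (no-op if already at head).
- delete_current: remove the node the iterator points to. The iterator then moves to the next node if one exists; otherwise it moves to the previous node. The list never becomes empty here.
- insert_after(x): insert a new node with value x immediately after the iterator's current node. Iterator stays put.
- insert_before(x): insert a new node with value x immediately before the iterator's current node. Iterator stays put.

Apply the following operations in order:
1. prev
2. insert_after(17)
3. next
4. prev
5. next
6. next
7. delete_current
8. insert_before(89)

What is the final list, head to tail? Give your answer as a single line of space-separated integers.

Answer: 5 17 89 1 8

Derivation:
After 1 (prev): list=[5, 9, 1, 8] cursor@5
After 2 (insert_after(17)): list=[5, 17, 9, 1, 8] cursor@5
After 3 (next): list=[5, 17, 9, 1, 8] cursor@17
After 4 (prev): list=[5, 17, 9, 1, 8] cursor@5
After 5 (next): list=[5, 17, 9, 1, 8] cursor@17
After 6 (next): list=[5, 17, 9, 1, 8] cursor@9
After 7 (delete_current): list=[5, 17, 1, 8] cursor@1
After 8 (insert_before(89)): list=[5, 17, 89, 1, 8] cursor@1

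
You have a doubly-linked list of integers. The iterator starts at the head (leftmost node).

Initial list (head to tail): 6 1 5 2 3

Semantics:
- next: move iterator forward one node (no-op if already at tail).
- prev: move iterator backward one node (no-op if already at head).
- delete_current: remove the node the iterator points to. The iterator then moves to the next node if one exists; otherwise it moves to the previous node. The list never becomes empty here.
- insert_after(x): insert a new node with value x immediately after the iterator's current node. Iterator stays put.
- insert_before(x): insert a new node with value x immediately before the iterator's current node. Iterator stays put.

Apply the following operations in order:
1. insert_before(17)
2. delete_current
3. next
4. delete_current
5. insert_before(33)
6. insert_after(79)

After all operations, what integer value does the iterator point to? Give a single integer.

Answer: 2

Derivation:
After 1 (insert_before(17)): list=[17, 6, 1, 5, 2, 3] cursor@6
After 2 (delete_current): list=[17, 1, 5, 2, 3] cursor@1
After 3 (next): list=[17, 1, 5, 2, 3] cursor@5
After 4 (delete_current): list=[17, 1, 2, 3] cursor@2
After 5 (insert_before(33)): list=[17, 1, 33, 2, 3] cursor@2
After 6 (insert_after(79)): list=[17, 1, 33, 2, 79, 3] cursor@2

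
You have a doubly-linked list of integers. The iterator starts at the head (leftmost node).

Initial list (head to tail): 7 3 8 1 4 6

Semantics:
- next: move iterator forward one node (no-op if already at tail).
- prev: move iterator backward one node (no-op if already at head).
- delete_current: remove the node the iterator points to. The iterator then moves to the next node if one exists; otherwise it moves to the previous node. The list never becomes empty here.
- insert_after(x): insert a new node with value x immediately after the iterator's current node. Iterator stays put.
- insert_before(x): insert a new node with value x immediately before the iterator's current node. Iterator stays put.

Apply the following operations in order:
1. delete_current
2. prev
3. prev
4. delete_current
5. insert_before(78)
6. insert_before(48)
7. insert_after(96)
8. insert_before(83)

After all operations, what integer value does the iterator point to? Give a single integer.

Answer: 8

Derivation:
After 1 (delete_current): list=[3, 8, 1, 4, 6] cursor@3
After 2 (prev): list=[3, 8, 1, 4, 6] cursor@3
After 3 (prev): list=[3, 8, 1, 4, 6] cursor@3
After 4 (delete_current): list=[8, 1, 4, 6] cursor@8
After 5 (insert_before(78)): list=[78, 8, 1, 4, 6] cursor@8
After 6 (insert_before(48)): list=[78, 48, 8, 1, 4, 6] cursor@8
After 7 (insert_after(96)): list=[78, 48, 8, 96, 1, 4, 6] cursor@8
After 8 (insert_before(83)): list=[78, 48, 83, 8, 96, 1, 4, 6] cursor@8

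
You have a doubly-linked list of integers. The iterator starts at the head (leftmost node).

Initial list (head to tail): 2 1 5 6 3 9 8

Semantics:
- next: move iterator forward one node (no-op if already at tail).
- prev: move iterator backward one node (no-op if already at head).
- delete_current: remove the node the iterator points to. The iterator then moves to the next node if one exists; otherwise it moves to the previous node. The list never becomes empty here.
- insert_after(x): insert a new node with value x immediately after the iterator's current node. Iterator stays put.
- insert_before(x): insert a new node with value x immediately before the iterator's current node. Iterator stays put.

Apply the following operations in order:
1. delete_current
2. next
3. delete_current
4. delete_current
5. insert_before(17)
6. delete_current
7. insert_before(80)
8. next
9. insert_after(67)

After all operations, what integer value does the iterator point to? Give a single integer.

Answer: 8

Derivation:
After 1 (delete_current): list=[1, 5, 6, 3, 9, 8] cursor@1
After 2 (next): list=[1, 5, 6, 3, 9, 8] cursor@5
After 3 (delete_current): list=[1, 6, 3, 9, 8] cursor@6
After 4 (delete_current): list=[1, 3, 9, 8] cursor@3
After 5 (insert_before(17)): list=[1, 17, 3, 9, 8] cursor@3
After 6 (delete_current): list=[1, 17, 9, 8] cursor@9
After 7 (insert_before(80)): list=[1, 17, 80, 9, 8] cursor@9
After 8 (next): list=[1, 17, 80, 9, 8] cursor@8
After 9 (insert_after(67)): list=[1, 17, 80, 9, 8, 67] cursor@8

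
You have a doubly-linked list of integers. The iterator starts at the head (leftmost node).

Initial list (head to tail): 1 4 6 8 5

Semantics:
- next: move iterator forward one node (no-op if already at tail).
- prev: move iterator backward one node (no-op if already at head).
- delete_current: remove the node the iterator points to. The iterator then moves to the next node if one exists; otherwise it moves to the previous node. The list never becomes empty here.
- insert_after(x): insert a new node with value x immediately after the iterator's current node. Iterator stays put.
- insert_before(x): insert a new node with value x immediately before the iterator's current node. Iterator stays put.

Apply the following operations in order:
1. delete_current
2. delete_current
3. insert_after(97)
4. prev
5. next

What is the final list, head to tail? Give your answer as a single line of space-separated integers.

After 1 (delete_current): list=[4, 6, 8, 5] cursor@4
After 2 (delete_current): list=[6, 8, 5] cursor@6
After 3 (insert_after(97)): list=[6, 97, 8, 5] cursor@6
After 4 (prev): list=[6, 97, 8, 5] cursor@6
After 5 (next): list=[6, 97, 8, 5] cursor@97

Answer: 6 97 8 5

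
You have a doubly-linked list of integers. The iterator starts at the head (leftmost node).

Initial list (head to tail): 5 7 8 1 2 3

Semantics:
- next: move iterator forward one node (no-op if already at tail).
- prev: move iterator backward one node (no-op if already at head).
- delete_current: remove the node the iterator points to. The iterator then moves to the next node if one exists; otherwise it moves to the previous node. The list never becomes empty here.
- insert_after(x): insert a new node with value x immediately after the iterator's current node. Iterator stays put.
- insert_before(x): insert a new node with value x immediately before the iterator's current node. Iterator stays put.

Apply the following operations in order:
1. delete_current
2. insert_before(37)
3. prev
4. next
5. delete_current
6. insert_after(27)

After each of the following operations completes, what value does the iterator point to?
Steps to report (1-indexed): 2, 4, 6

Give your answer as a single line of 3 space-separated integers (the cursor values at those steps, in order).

After 1 (delete_current): list=[7, 8, 1, 2, 3] cursor@7
After 2 (insert_before(37)): list=[37, 7, 8, 1, 2, 3] cursor@7
After 3 (prev): list=[37, 7, 8, 1, 2, 3] cursor@37
After 4 (next): list=[37, 7, 8, 1, 2, 3] cursor@7
After 5 (delete_current): list=[37, 8, 1, 2, 3] cursor@8
After 6 (insert_after(27)): list=[37, 8, 27, 1, 2, 3] cursor@8

Answer: 7 7 8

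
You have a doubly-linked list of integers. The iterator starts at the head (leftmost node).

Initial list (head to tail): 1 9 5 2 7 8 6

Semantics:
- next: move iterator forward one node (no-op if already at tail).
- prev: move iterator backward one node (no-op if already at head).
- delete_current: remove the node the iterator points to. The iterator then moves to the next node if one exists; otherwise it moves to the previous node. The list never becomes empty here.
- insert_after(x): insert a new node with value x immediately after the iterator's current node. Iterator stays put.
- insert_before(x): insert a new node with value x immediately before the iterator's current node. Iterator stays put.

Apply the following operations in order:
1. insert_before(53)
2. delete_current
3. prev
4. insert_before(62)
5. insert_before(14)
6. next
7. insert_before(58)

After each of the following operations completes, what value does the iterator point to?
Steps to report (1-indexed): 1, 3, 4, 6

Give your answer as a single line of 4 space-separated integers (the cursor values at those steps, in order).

After 1 (insert_before(53)): list=[53, 1, 9, 5, 2, 7, 8, 6] cursor@1
After 2 (delete_current): list=[53, 9, 5, 2, 7, 8, 6] cursor@9
After 3 (prev): list=[53, 9, 5, 2, 7, 8, 6] cursor@53
After 4 (insert_before(62)): list=[62, 53, 9, 5, 2, 7, 8, 6] cursor@53
After 5 (insert_before(14)): list=[62, 14, 53, 9, 5, 2, 7, 8, 6] cursor@53
After 6 (next): list=[62, 14, 53, 9, 5, 2, 7, 8, 6] cursor@9
After 7 (insert_before(58)): list=[62, 14, 53, 58, 9, 5, 2, 7, 8, 6] cursor@9

Answer: 1 53 53 9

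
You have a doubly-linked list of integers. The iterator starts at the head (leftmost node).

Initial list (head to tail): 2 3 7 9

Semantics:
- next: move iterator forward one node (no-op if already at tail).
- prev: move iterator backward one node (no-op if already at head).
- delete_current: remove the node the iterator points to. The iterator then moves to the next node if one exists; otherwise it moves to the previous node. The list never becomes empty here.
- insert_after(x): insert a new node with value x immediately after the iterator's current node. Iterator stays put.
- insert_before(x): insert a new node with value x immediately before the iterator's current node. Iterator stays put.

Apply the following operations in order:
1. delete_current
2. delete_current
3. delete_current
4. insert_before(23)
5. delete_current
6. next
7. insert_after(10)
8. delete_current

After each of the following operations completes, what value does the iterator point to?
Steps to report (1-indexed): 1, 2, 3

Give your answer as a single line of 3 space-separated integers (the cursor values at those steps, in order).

Answer: 3 7 9

Derivation:
After 1 (delete_current): list=[3, 7, 9] cursor@3
After 2 (delete_current): list=[7, 9] cursor@7
After 3 (delete_current): list=[9] cursor@9
After 4 (insert_before(23)): list=[23, 9] cursor@9
After 5 (delete_current): list=[23] cursor@23
After 6 (next): list=[23] cursor@23
After 7 (insert_after(10)): list=[23, 10] cursor@23
After 8 (delete_current): list=[10] cursor@10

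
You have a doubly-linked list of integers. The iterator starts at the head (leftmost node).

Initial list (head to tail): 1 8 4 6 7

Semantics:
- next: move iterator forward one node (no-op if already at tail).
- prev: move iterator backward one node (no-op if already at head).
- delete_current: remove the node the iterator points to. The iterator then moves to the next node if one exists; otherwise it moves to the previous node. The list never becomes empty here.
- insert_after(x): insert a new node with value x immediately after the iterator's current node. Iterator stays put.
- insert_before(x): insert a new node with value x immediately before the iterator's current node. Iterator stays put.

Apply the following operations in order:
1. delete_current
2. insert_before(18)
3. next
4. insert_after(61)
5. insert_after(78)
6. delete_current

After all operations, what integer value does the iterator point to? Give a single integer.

Answer: 78

Derivation:
After 1 (delete_current): list=[8, 4, 6, 7] cursor@8
After 2 (insert_before(18)): list=[18, 8, 4, 6, 7] cursor@8
After 3 (next): list=[18, 8, 4, 6, 7] cursor@4
After 4 (insert_after(61)): list=[18, 8, 4, 61, 6, 7] cursor@4
After 5 (insert_after(78)): list=[18, 8, 4, 78, 61, 6, 7] cursor@4
After 6 (delete_current): list=[18, 8, 78, 61, 6, 7] cursor@78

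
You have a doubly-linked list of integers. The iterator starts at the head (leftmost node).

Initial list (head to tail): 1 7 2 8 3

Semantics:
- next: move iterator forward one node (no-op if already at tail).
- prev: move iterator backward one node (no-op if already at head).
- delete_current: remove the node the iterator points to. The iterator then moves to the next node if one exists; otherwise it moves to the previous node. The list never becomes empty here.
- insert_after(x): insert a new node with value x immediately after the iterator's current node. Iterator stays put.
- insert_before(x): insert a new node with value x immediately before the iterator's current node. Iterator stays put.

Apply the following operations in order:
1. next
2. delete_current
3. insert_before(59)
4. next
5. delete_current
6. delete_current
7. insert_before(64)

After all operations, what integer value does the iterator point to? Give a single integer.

Answer: 2

Derivation:
After 1 (next): list=[1, 7, 2, 8, 3] cursor@7
After 2 (delete_current): list=[1, 2, 8, 3] cursor@2
After 3 (insert_before(59)): list=[1, 59, 2, 8, 3] cursor@2
After 4 (next): list=[1, 59, 2, 8, 3] cursor@8
After 5 (delete_current): list=[1, 59, 2, 3] cursor@3
After 6 (delete_current): list=[1, 59, 2] cursor@2
After 7 (insert_before(64)): list=[1, 59, 64, 2] cursor@2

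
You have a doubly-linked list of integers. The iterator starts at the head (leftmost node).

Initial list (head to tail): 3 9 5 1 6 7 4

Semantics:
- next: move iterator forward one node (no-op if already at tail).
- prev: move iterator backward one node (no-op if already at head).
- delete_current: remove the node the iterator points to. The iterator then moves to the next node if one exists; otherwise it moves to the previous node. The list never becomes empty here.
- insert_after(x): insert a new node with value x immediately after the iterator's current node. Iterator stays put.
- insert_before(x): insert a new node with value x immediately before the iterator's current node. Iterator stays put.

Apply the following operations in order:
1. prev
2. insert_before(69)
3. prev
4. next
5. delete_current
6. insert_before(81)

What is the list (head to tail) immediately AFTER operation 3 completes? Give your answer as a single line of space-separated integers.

Answer: 69 3 9 5 1 6 7 4

Derivation:
After 1 (prev): list=[3, 9, 5, 1, 6, 7, 4] cursor@3
After 2 (insert_before(69)): list=[69, 3, 9, 5, 1, 6, 7, 4] cursor@3
After 3 (prev): list=[69, 3, 9, 5, 1, 6, 7, 4] cursor@69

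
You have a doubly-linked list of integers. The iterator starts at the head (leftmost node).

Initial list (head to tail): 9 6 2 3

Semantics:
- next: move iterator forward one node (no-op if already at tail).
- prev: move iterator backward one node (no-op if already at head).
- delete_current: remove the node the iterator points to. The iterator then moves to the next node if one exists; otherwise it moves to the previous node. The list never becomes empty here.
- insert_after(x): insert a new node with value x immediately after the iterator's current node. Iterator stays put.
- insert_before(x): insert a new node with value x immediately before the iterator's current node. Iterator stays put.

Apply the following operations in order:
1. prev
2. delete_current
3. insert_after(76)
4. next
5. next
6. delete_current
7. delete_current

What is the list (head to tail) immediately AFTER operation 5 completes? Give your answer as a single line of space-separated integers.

After 1 (prev): list=[9, 6, 2, 3] cursor@9
After 2 (delete_current): list=[6, 2, 3] cursor@6
After 3 (insert_after(76)): list=[6, 76, 2, 3] cursor@6
After 4 (next): list=[6, 76, 2, 3] cursor@76
After 5 (next): list=[6, 76, 2, 3] cursor@2

Answer: 6 76 2 3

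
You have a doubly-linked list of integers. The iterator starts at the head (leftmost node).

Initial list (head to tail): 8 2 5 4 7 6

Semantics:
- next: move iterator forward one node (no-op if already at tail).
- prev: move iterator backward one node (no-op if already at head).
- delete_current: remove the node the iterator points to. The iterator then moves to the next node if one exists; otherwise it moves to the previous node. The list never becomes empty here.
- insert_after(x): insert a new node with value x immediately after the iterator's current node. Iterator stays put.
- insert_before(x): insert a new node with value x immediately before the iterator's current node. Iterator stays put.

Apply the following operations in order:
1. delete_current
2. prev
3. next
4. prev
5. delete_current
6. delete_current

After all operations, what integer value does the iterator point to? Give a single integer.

After 1 (delete_current): list=[2, 5, 4, 7, 6] cursor@2
After 2 (prev): list=[2, 5, 4, 7, 6] cursor@2
After 3 (next): list=[2, 5, 4, 7, 6] cursor@5
After 4 (prev): list=[2, 5, 4, 7, 6] cursor@2
After 5 (delete_current): list=[5, 4, 7, 6] cursor@5
After 6 (delete_current): list=[4, 7, 6] cursor@4

Answer: 4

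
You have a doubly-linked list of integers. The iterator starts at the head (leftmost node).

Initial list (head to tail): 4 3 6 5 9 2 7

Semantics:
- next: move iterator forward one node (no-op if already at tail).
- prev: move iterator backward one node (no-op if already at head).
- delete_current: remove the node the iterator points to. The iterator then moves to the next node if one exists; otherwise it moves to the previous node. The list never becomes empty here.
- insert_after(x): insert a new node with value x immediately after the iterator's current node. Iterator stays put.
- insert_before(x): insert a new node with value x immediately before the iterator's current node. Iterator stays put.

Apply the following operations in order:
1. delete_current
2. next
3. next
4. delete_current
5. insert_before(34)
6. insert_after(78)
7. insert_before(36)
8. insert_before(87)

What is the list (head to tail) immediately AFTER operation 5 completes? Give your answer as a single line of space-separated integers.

After 1 (delete_current): list=[3, 6, 5, 9, 2, 7] cursor@3
After 2 (next): list=[3, 6, 5, 9, 2, 7] cursor@6
After 3 (next): list=[3, 6, 5, 9, 2, 7] cursor@5
After 4 (delete_current): list=[3, 6, 9, 2, 7] cursor@9
After 5 (insert_before(34)): list=[3, 6, 34, 9, 2, 7] cursor@9

Answer: 3 6 34 9 2 7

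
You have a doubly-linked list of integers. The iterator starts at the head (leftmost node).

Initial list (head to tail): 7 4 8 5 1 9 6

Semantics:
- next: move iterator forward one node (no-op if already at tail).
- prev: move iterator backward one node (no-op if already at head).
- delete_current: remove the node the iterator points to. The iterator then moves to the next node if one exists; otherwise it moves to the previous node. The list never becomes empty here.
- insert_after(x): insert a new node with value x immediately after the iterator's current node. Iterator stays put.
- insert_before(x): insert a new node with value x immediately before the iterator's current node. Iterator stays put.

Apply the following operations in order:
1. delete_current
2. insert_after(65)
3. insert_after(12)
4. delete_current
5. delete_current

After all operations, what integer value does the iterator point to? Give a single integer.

After 1 (delete_current): list=[4, 8, 5, 1, 9, 6] cursor@4
After 2 (insert_after(65)): list=[4, 65, 8, 5, 1, 9, 6] cursor@4
After 3 (insert_after(12)): list=[4, 12, 65, 8, 5, 1, 9, 6] cursor@4
After 4 (delete_current): list=[12, 65, 8, 5, 1, 9, 6] cursor@12
After 5 (delete_current): list=[65, 8, 5, 1, 9, 6] cursor@65

Answer: 65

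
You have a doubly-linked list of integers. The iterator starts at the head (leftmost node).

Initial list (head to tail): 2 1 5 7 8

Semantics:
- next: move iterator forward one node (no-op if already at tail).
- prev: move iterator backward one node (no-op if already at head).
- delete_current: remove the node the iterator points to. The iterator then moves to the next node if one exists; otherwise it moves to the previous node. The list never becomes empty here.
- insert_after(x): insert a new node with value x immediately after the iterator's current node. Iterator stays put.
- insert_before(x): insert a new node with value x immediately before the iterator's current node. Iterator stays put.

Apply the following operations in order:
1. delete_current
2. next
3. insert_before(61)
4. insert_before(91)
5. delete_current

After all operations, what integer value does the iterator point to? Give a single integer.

After 1 (delete_current): list=[1, 5, 7, 8] cursor@1
After 2 (next): list=[1, 5, 7, 8] cursor@5
After 3 (insert_before(61)): list=[1, 61, 5, 7, 8] cursor@5
After 4 (insert_before(91)): list=[1, 61, 91, 5, 7, 8] cursor@5
After 5 (delete_current): list=[1, 61, 91, 7, 8] cursor@7

Answer: 7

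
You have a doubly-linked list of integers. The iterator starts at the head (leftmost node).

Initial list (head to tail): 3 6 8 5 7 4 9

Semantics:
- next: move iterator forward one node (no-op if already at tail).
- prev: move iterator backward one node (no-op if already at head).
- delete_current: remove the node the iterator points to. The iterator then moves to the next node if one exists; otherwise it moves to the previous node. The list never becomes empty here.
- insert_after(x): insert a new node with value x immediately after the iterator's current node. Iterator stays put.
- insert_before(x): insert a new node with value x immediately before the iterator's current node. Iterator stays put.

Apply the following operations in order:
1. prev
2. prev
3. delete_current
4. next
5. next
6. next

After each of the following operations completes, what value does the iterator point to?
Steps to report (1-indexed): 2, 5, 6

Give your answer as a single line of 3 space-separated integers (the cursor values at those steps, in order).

Answer: 3 5 7

Derivation:
After 1 (prev): list=[3, 6, 8, 5, 7, 4, 9] cursor@3
After 2 (prev): list=[3, 6, 8, 5, 7, 4, 9] cursor@3
After 3 (delete_current): list=[6, 8, 5, 7, 4, 9] cursor@6
After 4 (next): list=[6, 8, 5, 7, 4, 9] cursor@8
After 5 (next): list=[6, 8, 5, 7, 4, 9] cursor@5
After 6 (next): list=[6, 8, 5, 7, 4, 9] cursor@7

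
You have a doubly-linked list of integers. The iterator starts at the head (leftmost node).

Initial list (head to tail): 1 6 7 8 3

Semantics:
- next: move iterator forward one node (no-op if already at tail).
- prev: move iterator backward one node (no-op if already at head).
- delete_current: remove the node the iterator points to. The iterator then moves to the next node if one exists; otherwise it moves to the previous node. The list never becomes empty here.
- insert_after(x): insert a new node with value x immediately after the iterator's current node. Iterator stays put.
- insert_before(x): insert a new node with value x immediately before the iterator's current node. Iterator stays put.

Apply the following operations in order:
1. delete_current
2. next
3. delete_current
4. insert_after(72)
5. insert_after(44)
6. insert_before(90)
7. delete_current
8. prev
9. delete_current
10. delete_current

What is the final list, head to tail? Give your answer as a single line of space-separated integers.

After 1 (delete_current): list=[6, 7, 8, 3] cursor@6
After 2 (next): list=[6, 7, 8, 3] cursor@7
After 3 (delete_current): list=[6, 8, 3] cursor@8
After 4 (insert_after(72)): list=[6, 8, 72, 3] cursor@8
After 5 (insert_after(44)): list=[6, 8, 44, 72, 3] cursor@8
After 6 (insert_before(90)): list=[6, 90, 8, 44, 72, 3] cursor@8
After 7 (delete_current): list=[6, 90, 44, 72, 3] cursor@44
After 8 (prev): list=[6, 90, 44, 72, 3] cursor@90
After 9 (delete_current): list=[6, 44, 72, 3] cursor@44
After 10 (delete_current): list=[6, 72, 3] cursor@72

Answer: 6 72 3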